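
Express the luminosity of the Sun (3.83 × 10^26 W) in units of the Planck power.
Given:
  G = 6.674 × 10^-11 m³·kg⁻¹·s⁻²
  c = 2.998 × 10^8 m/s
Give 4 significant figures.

1.055 × 10^-26

Planck power: P_P = c⁵/G = 3.629 × 10^52 W.
3.83 × 10^26 / 3.629 × 10^52 = 1.055 × 10^-26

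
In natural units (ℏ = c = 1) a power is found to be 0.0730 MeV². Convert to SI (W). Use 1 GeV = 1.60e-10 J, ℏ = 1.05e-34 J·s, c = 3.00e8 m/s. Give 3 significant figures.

1.78e7 W

Power is [E]/[T] = [E]²/ℏ.
1 GeV² → 1/ℏ × (1 GeV in J)² = 2.44e14 W.
Convert the energy scale: 0.0730 MeV² = 7.30e-8 GeV².
Result: 7.30e-8 × 2.44e14 = 1.78e7 W.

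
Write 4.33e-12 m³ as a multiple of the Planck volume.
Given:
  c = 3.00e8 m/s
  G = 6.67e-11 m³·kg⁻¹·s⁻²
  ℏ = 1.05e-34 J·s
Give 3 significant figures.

Planck volume: V_P = (ℏG/c³)^(3/2) = 4.18e-105 m³.
4.33e-12 / 4.18e-105 = 1.04e93

1.04e93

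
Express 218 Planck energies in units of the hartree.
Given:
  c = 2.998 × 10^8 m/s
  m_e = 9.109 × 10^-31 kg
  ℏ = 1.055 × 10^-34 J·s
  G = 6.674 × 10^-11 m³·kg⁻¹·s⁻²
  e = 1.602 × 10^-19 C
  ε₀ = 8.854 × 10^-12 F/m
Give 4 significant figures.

Planck energy: E_P = √(ℏc⁵/G) = 1.957 × 10^9 J
hartree: E_h = m_e e⁴/(4πε₀ℏ)² = 4.354 × 10^-18 J
218 × 1.957 × 10^9 / 4.354 × 10^-18 = 9.796 × 10^28

9.796 × 10^28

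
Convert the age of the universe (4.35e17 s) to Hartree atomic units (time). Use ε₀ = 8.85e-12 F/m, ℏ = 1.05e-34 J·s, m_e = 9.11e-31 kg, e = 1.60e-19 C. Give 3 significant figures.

atomic unit of time: τ_au = (4πε₀)²ℏ³/(m_e e⁴) = 2.40e-17 s.
4.35e17 / 2.40e-17 = 1.81e34

1.81e34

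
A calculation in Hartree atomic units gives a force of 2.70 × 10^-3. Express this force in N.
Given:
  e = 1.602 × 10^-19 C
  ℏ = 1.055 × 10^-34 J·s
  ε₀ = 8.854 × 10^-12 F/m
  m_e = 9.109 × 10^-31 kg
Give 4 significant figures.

One atomic unit of force: F_au = E_h/a₀ = m_e²e⁶/((4πε₀)³ℏ⁴) = 8.220 × 10^-8 N.
2.70 × 10^-3 × 8.220 × 10^-8 N = 2.219 × 10^-10 N

2.219 × 10^-10 N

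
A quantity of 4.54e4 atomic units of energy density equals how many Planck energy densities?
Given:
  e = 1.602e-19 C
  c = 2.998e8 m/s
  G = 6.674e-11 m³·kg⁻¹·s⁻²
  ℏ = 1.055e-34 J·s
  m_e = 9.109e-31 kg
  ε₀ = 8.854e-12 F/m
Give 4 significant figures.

2.871e-96

atomic unit of energy density: u_au = E_h/a₀³ = m_e⁴e¹⁰/((4πε₀)⁵ℏ⁸) = 2.929e13 J/m³
Planck energy density: u_P = c⁷/(ℏG²) = 4.632e113 J/m³
4.54e4 × 2.929e13 / 4.632e113 = 2.871e-96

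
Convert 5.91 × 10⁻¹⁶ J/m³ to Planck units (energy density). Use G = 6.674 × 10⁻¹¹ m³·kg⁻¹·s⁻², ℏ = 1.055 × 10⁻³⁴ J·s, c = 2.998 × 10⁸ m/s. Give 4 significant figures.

1.276 × 10⁻¹²⁹

Planck energy density: u_P = c⁷/(ℏG²) = 4.632 × 10¹¹³ J/m³.
5.91 × 10⁻¹⁶ / 4.632 × 10¹¹³ = 1.276 × 10⁻¹²⁹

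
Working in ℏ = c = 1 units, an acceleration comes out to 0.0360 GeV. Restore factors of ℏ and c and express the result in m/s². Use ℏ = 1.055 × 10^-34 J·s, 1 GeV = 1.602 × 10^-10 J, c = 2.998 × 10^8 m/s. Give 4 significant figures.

Acceleration is [L]/[T]² = c·[E]/ℏ.
1 GeV → c/ℏ × (1 GeV in J) = 4.552 × 10^32 m/s².
Result: 0.0360 × 4.552 × 10^32 = 1.639 × 10^31 m/s².

1.639 × 10^31 m/s²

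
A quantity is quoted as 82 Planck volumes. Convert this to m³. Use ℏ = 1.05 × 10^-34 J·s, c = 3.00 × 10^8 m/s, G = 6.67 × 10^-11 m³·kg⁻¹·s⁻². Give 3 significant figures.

One Planck volume: V_P = (ℏG/c³)^(3/2) = 4.18 × 10^-105 m³.
82 × 4.18 × 10^-105 m³ = 3.43 × 10^-103 m³

3.43 × 10^-103 m³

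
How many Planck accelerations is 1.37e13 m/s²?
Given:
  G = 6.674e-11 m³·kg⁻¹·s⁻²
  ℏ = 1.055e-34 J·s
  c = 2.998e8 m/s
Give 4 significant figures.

Planck acceleration: a_P = √(c⁷/(ℏG)) = 5.560e51 m/s².
1.37e13 / 5.560e51 = 2.464e-39

2.464e-39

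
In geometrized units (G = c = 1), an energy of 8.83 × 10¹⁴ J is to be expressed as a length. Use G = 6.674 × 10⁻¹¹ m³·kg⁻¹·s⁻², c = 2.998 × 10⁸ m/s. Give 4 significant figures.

7.295 × 10⁻³⁰ m

Energy → length via G/c⁴.
8.83 × 10¹⁴ J × (G/c⁴) = 7.295 × 10⁻³⁰ m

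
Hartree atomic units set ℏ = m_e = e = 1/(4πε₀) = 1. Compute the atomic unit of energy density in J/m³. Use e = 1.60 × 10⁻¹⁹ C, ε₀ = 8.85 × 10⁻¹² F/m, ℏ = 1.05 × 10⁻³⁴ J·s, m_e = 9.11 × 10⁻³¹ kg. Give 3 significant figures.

Dimensional analysis gives u_au = E_h/a₀³ = m_e⁴e¹⁰/((4πε₀)⁵ℏ⁸).
E_h = 4.38 × 10⁻¹⁸ J
a₀ = 5.26 × 10⁻¹¹ m
E_h/a₀³ = 3.01 × 10¹³ J/m³

3.01 × 10¹³ J/m³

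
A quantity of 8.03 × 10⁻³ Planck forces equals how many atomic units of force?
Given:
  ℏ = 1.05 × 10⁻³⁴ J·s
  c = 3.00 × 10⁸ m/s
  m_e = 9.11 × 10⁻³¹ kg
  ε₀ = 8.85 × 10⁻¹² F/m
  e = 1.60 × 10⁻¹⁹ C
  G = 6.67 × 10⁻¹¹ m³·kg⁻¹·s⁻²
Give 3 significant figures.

1.17 × 10⁴⁹

Planck force: F_P = c⁴/G = 1.21 × 10⁴⁴ N
atomic unit of force: F_au = E_h/a₀ = m_e²e⁶/((4πε₀)³ℏ⁴) = 8.33 × 10⁻⁸ N
8.03 × 10⁻³ × 1.21 × 10⁴⁴ / 8.33 × 10⁻⁸ = 1.17 × 10⁴⁹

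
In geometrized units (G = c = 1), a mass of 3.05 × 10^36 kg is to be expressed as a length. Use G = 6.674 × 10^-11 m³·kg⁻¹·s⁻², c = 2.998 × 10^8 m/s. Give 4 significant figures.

In G = c = 1 units mass has dimensions of length; the conversion factor is G/c².
3.05 × 10^36 kg × (G/c²) = 2.265 × 10^9 m

2.265 × 10^9 m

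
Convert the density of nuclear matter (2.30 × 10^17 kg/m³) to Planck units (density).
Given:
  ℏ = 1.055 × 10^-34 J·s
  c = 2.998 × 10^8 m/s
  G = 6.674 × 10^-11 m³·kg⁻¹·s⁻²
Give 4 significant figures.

4.463 × 10^-80

Planck density: ρ_P = c⁵/(ℏG²) = 5.154 × 10^96 kg/m³.
2.30 × 10^17 / 5.154 × 10^96 = 4.463 × 10^-80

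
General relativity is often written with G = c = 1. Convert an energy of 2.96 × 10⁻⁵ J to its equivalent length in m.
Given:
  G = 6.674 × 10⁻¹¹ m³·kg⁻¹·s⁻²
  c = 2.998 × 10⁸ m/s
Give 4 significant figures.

Energy → length via G/c⁴.
2.96 × 10⁻⁵ J × (G/c⁴) = 2.445 × 10⁻⁴⁹ m

2.445 × 10⁻⁴⁹ m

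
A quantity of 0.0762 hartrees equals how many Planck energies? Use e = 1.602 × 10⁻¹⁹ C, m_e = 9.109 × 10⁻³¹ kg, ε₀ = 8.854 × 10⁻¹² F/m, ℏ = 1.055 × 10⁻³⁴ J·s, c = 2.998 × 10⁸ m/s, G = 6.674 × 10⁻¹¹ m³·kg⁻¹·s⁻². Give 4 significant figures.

hartree: E_h = m_e e⁴/(4πε₀ℏ)² = 4.354 × 10⁻¹⁸ J
Planck energy: E_P = √(ℏc⁵/G) = 1.957 × 10⁹ J
0.0762 × 4.354 × 10⁻¹⁸ / 1.957 × 10⁹ = 1.696 × 10⁻²⁸

1.696 × 10⁻²⁸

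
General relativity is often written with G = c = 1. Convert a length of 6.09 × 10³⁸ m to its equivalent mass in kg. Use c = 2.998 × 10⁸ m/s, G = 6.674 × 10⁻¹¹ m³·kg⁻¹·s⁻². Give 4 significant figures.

Length → mass via c²/G.
6.09 × 10³⁸ m × (c²/G) = 8.202 × 10⁶⁵ kg

8.202 × 10⁶⁵ kg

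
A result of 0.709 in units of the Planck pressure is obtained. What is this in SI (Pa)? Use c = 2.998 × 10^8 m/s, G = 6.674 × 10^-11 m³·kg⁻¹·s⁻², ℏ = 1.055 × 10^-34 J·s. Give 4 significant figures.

One Planck pressure: p_P = c⁷/(ℏG²) = 4.632 × 10^113 Pa.
0.709 × 4.632 × 10^113 Pa = 3.284 × 10^113 Pa

3.284 × 10^113 Pa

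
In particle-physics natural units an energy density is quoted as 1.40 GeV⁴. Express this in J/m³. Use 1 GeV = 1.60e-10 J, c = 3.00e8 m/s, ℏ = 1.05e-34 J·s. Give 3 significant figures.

2.94e37 J/m³

[E]/[L]³ = [E]⁴/(ℏc)³; restore (ℏc)⁻³.
1 GeV⁴ → 1/(ℏc)³ × (1 GeV in J)⁴ = 2.10e37 J/m³.
Result: 1.40 × 2.10e37 = 2.94e37 J/m³.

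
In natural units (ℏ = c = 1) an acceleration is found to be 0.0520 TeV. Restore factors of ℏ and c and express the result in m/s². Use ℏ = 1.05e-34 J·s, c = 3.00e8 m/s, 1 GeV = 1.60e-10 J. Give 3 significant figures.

2.38e34 m/s²

Acceleration is [L]/[T]² = c·[E]/ℏ.
1 GeV → c/ℏ × (1 GeV in J) = 4.57e32 m/s².
Convert the energy scale: 0.0520 TeV = 52 GeV.
Result: 52 × 4.57e32 = 2.38e34 m/s².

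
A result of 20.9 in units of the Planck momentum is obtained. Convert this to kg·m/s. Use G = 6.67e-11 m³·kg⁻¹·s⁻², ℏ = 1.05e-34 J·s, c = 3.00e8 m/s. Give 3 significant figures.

One Planck momentum: p_P = √(ℏc³/G) = 6.52 kg·m/s.
20.9 × 6.52 kg·m/s = 136 kg·m/s

136 kg·m/s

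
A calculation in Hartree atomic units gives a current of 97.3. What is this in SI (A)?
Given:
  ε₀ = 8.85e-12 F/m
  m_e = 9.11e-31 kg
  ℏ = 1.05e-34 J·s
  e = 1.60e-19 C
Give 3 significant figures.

One atomic unit of electric current: I_au = e E_h/ℏ = m_e e⁵/((4πε₀)²ℏ³) = 6.67e-3 A.
97.3 × 6.67e-3 A = 0.649 A

0.649 A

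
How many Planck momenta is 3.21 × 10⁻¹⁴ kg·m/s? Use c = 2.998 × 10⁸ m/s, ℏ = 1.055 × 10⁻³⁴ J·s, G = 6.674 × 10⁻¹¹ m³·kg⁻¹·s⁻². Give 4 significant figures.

4.918 × 10⁻¹⁵

Planck momentum: p_P = √(ℏc³/G) = 6.527 kg·m/s.
3.21 × 10⁻¹⁴ / 6.527 = 4.918 × 10⁻¹⁵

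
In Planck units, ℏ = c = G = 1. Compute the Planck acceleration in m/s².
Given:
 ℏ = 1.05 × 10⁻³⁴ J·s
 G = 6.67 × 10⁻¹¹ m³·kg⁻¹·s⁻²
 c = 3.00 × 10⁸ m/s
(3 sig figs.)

From ℏ = c = G = 1 the acceleration scale is a_P = √(c⁷/(ℏG)).
  = √(3.12 × 10¹⁰³)
  = 5.59 × 10⁵¹ m/s²

5.59 × 10⁵¹ m/s²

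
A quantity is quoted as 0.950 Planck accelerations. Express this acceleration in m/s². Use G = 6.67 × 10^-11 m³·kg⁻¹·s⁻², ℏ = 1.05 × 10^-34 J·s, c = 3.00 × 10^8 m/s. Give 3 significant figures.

5.31 × 10^51 m/s²

One Planck acceleration: a_P = √(c⁷/(ℏG)) = 5.59 × 10^51 m/s².
0.950 × 5.59 × 10^51 m/s² = 5.31 × 10^51 m/s²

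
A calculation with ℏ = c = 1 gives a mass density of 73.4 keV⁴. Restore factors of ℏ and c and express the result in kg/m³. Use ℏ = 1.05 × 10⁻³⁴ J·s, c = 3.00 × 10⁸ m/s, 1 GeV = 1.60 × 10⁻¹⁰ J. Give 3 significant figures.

0.0171 kg/m³

Mass density is [E]/(c²[L]³) = [E]⁴/(ℏ³c⁵).
1 GeV⁴ → 1/(ℏ³c⁵) × (1 GeV in J)⁴ = 2.33 × 10²⁰ kg/m³.
Convert the energy scale: 73.4 keV⁴ = 7.34 × 10⁻²³ GeV⁴.
Result: 7.34 × 10⁻²³ × 2.33 × 10²⁰ = 0.0171 kg/m³.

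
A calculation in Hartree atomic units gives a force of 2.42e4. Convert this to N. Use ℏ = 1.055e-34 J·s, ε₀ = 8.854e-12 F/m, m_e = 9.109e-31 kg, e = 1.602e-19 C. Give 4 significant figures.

One atomic unit of force: F_au = E_h/a₀ = m_e²e⁶/((4πε₀)³ℏ⁴) = 8.220e-8 N.
2.42e4 × 8.220e-8 N = 1.989e-3 N

1.989e-3 N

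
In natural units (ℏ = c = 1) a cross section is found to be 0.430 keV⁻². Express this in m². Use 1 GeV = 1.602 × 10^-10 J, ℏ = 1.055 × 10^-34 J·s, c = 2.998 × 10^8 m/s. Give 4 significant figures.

Area is [L]² = [E]⁻²·(ℏc)²; restore (ℏc)².
1 GeV⁻² → (ℏc)² × (1 GeV in J)⁻² = 3.898 × 10^-32 m².
Convert the energy scale: 0.430 keV⁻² = 4.30 × 10^11 GeV⁻².
Result: 4.30 × 10^11 × 3.898 × 10^-32 = 1.676 × 10^-20 m².

1.676 × 10^-20 m²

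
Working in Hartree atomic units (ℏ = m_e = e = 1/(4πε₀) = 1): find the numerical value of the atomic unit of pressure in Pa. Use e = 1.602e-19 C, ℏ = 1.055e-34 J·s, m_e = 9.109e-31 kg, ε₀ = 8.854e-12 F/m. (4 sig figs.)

2.929e13 Pa

Dimensional analysis gives P_au = E_h/a₀³ = m_e⁴e¹⁰/((4πε₀)⁵ℏ⁸).
E_h = 4.354e-18 J
a₀ = 5.297e-11 m
E_h/a₀³ = 2.929e13 Pa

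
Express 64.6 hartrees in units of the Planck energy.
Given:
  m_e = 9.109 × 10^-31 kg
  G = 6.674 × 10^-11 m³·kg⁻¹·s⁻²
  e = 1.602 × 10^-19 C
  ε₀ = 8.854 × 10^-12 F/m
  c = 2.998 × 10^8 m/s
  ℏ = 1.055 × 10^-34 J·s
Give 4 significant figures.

1.438 × 10^-25

hartree: E_h = m_e e⁴/(4πε₀ℏ)² = 4.354 × 10^-18 J
Planck energy: E_P = √(ℏc⁵/G) = 1.957 × 10^9 J
64.6 × 4.354 × 10^-18 / 1.957 × 10^9 = 1.438 × 10^-25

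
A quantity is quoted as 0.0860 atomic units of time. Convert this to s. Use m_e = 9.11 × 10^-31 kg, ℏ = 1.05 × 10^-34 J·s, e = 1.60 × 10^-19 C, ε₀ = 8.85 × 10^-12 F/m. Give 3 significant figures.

2.06 × 10^-18 s

One atomic unit of time: τ_au = (4πε₀)²ℏ³/(m_e e⁴) = 2.40 × 10^-17 s.
0.0860 × 2.40 × 10^-17 s = 2.06 × 10^-18 s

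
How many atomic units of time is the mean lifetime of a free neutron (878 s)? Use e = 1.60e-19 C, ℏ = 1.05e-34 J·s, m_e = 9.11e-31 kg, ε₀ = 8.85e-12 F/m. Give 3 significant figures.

atomic unit of time: τ_au = (4πε₀)²ℏ³/(m_e e⁴) = 2.40e-17 s.
878 / 2.40e-17 = 3.66e19

3.66e19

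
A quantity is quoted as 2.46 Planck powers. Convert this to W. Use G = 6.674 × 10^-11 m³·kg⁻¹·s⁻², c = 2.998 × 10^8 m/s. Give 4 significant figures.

8.927 × 10^52 W

One Planck power: P_P = c⁵/G = 3.629 × 10^52 W.
2.46 × 3.629 × 10^52 W = 8.927 × 10^52 W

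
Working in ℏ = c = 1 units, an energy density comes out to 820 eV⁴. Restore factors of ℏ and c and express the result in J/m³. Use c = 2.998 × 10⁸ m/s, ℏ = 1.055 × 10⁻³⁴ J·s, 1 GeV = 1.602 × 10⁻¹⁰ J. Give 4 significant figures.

[E]/[L]³ = [E]⁴/(ℏc)³; restore (ℏc)⁻³.
1 GeV⁴ → 1/(ℏc)³ × (1 GeV in J)⁴ = 2.082 × 10³⁷ J/m³.
Convert the energy scale: 820 eV⁴ = 8.20 × 10⁻³⁴ GeV⁴.
Result: 8.20 × 10⁻³⁴ × 2.082 × 10³⁷ = 1.707 × 10⁴ J/m³.

1.707 × 10⁴ J/m³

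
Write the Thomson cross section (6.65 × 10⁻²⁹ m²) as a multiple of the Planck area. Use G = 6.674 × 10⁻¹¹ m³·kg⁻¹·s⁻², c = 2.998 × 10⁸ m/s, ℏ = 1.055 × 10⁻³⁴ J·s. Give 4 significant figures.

Planck area: A_P = ℏG/c³ = 2.613 × 10⁻⁷⁰ m².
6.65 × 10⁻²⁹ / 2.613 × 10⁻⁷⁰ = 2.545 × 10⁴¹

2.545 × 10⁴¹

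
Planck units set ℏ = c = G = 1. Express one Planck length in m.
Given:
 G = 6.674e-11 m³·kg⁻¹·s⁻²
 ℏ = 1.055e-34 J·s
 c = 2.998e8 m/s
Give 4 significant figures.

The unique combination of the constants set to 1 with dimensions of length is ℓ_P = √(ℏG/c³).
  = √(2.613e-70)
  = 1.616e-35 m

1.616e-35 m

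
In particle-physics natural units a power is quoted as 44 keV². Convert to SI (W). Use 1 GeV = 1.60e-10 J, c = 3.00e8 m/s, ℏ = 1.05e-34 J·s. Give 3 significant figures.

1.07e4 W

Power is [E]/[T] = [E]²/ℏ.
1 GeV² → 1/ℏ × (1 GeV in J)² = 2.44e14 W.
Convert the energy scale: 44 keV² = 4.40e-11 GeV².
Result: 4.40e-11 × 2.44e14 = 1.07e4 W.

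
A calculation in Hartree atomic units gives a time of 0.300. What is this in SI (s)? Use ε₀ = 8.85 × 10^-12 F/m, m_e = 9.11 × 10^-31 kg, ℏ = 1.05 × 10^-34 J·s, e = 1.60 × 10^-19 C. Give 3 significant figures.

One atomic unit of time: τ_au = (4πε₀)²ℏ³/(m_e e⁴) = 2.40 × 10^-17 s.
0.300 × 2.40 × 10^-17 s = 7.19 × 10^-18 s

7.19 × 10^-18 s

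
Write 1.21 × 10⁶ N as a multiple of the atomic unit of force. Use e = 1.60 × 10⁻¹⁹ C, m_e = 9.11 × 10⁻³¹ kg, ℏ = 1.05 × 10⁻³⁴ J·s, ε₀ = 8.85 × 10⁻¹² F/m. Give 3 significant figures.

1.45 × 10¹³

atomic unit of force: F_au = E_h/a₀ = m_e²e⁶/((4πε₀)³ℏ⁴) = 8.33 × 10⁻⁸ N.
1.21 × 10⁶ / 8.33 × 10⁻⁸ = 1.45 × 10¹³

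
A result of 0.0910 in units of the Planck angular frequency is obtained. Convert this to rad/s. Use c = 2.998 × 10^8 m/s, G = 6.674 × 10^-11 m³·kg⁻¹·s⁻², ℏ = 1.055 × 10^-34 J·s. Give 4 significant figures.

One Planck angular frequency: ω_P = √(c⁵/(ℏG)) = 1.855 × 10^43 rad/s.
0.0910 × 1.855 × 10^43 rad/s = 1.688 × 10^42 rad/s

1.688 × 10^42 rad/s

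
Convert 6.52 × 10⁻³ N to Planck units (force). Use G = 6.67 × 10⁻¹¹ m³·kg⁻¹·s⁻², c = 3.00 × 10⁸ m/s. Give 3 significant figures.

Planck force: F_P = c⁴/G = 1.21 × 10⁴⁴ N.
6.52 × 10⁻³ / 1.21 × 10⁴⁴ = 5.37 × 10⁻⁴⁷

5.37 × 10⁻⁴⁷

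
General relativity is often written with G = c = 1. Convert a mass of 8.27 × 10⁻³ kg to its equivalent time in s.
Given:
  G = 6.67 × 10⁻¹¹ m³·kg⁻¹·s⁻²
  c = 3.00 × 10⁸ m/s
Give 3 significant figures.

Mass → time via G/c³.
8.27 × 10⁻³ kg × (G/c³) = 2.04 × 10⁻³⁸ s

2.04 × 10⁻³⁸ s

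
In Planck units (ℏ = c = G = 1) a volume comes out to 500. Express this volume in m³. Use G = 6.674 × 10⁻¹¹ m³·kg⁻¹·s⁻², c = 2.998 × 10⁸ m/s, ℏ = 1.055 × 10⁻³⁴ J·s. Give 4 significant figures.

2.112 × 10⁻¹⁰² m³

One Planck volume: V_P = (ℏG/c³)^(3/2) = 4.224 × 10⁻¹⁰⁵ m³.
500 × 4.224 × 10⁻¹⁰⁵ m³ = 2.112 × 10⁻¹⁰² m³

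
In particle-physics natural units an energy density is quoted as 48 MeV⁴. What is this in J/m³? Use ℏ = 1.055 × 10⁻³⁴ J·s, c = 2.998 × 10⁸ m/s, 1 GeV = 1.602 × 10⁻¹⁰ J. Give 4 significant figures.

[E]/[L]³ = [E]⁴/(ℏc)³; restore (ℏc)⁻³.
1 GeV⁴ → 1/(ℏc)³ × (1 GeV in J)⁴ = 2.082 × 10³⁷ J/m³.
Convert the energy scale: 48 MeV⁴ = 4.80 × 10⁻¹¹ GeV⁴.
Result: 4.80 × 10⁻¹¹ × 2.082 × 10³⁷ = 9.992 × 10²⁶ J/m³.

9.992 × 10²⁶ J/m³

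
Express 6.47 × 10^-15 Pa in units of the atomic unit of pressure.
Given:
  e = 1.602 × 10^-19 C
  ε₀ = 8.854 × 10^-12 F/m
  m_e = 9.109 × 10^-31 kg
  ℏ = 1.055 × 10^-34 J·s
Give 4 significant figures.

atomic unit of pressure: P_au = E_h/a₀³ = m_e⁴e¹⁰/((4πε₀)⁵ℏ⁸) = 2.929 × 10^13 Pa.
6.47 × 10^-15 / 2.929 × 10^13 = 2.209 × 10^-28

2.209 × 10^-28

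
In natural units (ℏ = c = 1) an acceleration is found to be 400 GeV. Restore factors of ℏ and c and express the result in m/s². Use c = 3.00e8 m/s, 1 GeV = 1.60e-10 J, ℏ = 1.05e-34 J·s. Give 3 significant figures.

1.83e35 m/s²

Acceleration is [L]/[T]² = c·[E]/ℏ.
1 GeV → c/ℏ × (1 GeV in J) = 4.57e32 m/s².
Result: 400 × 4.57e32 = 1.83e35 m/s².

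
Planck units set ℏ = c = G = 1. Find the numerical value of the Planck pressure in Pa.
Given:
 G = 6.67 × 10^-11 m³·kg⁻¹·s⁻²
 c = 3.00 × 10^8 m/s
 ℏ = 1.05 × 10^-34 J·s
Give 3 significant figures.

From ℏ = c = G = 1 the pressure scale is p_P = c⁷/(ℏG²).
  = 2.19 × 10^59 / 4.67 × 10^-55
  = 4.68 × 10^113 Pa

4.68 × 10^113 Pa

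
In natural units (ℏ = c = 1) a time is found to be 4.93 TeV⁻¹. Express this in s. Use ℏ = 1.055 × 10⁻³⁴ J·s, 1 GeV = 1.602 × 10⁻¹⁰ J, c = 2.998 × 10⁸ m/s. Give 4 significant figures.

3.247 × 10⁻²⁷ s

A time is [E]⁻¹ in ℏ=c=1; restore one factor of ℏ.
1 GeV⁻¹ → ℏ × (1 GeV in J)⁻¹ = 6.586 × 10⁻²⁵ s.
Convert the energy scale: 4.93 TeV⁻¹ = 4.93 × 10⁻³ GeV⁻¹.
Result: 4.93 × 10⁻³ × 6.586 × 10⁻²⁵ = 3.247 × 10⁻²⁷ s.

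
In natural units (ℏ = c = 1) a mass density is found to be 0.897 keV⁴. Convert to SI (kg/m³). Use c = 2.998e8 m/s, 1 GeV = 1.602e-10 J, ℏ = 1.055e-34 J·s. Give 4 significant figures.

2.077e-4 kg/m³

Mass density is [E]/(c²[L]³) = [E]⁴/(ℏ³c⁵).
1 GeV⁴ → 1/(ℏ³c⁵) × (1 GeV in J)⁴ = 2.316e20 kg/m³.
Convert the energy scale: 0.897 keV⁴ = 8.97e-25 GeV⁴.
Result: 8.97e-25 × 2.316e20 = 2.077e-4 kg/m³.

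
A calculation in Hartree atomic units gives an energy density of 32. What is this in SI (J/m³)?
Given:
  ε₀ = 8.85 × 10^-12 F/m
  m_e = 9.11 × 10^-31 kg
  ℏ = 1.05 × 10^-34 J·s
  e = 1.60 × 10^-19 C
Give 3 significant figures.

One atomic unit of energy density: u_au = E_h/a₀³ = m_e⁴e¹⁰/((4πε₀)⁵ℏ⁸) = 3.01 × 10^13 J/m³.
32 × 3.01 × 10^13 J/m³ = 9.64 × 10^14 J/m³

9.64 × 10^14 J/m³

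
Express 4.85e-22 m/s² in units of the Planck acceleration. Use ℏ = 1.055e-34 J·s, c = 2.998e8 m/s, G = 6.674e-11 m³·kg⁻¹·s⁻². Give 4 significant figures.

8.723e-74

Planck acceleration: a_P = √(c⁷/(ℏG)) = 5.560e51 m/s².
4.85e-22 / 5.560e51 = 8.723e-74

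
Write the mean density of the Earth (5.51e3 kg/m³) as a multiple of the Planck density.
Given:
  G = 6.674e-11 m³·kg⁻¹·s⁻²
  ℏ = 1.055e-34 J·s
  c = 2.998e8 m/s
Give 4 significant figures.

1.069e-93

Planck density: ρ_P = c⁵/(ℏG²) = 5.154e96 kg/m³.
5.51e3 / 5.154e96 = 1.069e-93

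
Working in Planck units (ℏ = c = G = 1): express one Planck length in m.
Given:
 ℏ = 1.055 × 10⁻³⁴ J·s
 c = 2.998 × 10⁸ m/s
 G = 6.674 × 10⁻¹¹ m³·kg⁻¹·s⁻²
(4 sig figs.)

The unique combination of the constants set to 1 with dimensions of length is ℓ_P = √(ℏG/c³).
  = √(2.613 × 10⁻⁷⁰)
  = 1.616 × 10⁻³⁵ m

1.616 × 10⁻³⁵ m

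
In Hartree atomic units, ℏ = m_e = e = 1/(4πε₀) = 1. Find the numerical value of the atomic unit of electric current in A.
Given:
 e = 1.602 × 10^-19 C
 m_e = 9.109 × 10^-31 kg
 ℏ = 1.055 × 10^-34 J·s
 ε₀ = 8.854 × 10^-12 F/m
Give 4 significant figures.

The unique combination of the constants set to 1 with dimensions of current is I_au = e E_h/ℏ = m_e e⁵/((4πε₀)²ℏ³).
E_h = 4.354 × 10^-18 J
e·E_h/ℏ = 6.612 × 10^-3 A

6.612 × 10^-3 A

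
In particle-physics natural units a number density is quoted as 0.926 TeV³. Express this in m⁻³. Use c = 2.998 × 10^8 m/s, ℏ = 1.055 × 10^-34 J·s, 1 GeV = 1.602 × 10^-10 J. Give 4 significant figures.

Number density is [L]⁻³ = [E]³/(ℏc)³.
1 GeV³ → 1/(ℏc)³ × (1 GeV in J)³ = 1.299 × 10^47 m⁻³.
Convert the energy scale: 0.926 TeV³ = 9.26 × 10^8 GeV³.
Result: 9.26 × 10^8 × 1.299 × 10^47 = 1.203 × 10^56 m⁻³.

1.203 × 10^56 m⁻³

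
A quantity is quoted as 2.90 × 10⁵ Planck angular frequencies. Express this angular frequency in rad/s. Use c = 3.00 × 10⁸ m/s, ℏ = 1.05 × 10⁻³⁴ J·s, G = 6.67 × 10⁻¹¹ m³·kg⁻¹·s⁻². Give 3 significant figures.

One Planck angular frequency: ω_P = √(c⁵/(ℏG)) = 1.86 × 10⁴³ rad/s.
2.90 × 10⁵ × 1.86 × 10⁴³ rad/s = 5.40 × 10⁴⁸ rad/s

5.40 × 10⁴⁸ rad/s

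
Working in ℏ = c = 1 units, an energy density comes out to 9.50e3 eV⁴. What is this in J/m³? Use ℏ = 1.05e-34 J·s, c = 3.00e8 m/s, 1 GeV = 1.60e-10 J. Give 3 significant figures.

1.99e5 J/m³

[E]/[L]³ = [E]⁴/(ℏc)³; restore (ℏc)⁻³.
1 GeV⁴ → 1/(ℏc)³ × (1 GeV in J)⁴ = 2.10e37 J/m³.
Convert the energy scale: 9.50e3 eV⁴ = 9.50e-33 GeV⁴.
Result: 9.50e-33 × 2.10e37 = 1.99e5 J/m³.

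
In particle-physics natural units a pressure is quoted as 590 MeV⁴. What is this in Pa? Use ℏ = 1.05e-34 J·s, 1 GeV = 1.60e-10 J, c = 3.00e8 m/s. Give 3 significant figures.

Pressure is [E]/[L]³ = [E]⁴/(ℏc)³.
1 GeV⁴ → 1/(ℏc)³ × (1 GeV in J)⁴ = 2.10e37 Pa.
Convert the energy scale: 590 MeV⁴ = 5.90e-10 GeV⁴.
Result: 5.90e-10 × 2.10e37 = 1.24e28 Pa.

1.24e28 Pa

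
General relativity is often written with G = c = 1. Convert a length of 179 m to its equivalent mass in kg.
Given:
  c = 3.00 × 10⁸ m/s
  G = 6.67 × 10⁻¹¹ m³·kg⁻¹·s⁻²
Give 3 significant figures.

2.42 × 10²⁹ kg

Length → mass via c²/G.
179 m × (c²/G) = 2.42 × 10²⁹ kg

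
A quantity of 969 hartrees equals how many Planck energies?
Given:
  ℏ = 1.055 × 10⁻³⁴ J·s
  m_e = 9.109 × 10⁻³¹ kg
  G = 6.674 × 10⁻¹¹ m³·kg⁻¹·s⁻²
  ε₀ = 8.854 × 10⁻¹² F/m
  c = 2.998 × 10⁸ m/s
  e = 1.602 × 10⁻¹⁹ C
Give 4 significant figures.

2.156 × 10⁻²⁴

hartree: E_h = m_e e⁴/(4πε₀ℏ)² = 4.354 × 10⁻¹⁸ J
Planck energy: E_P = √(ℏc⁵/G) = 1.957 × 10⁹ J
969 × 4.354 × 10⁻¹⁸ / 1.957 × 10⁹ = 2.156 × 10⁻²⁴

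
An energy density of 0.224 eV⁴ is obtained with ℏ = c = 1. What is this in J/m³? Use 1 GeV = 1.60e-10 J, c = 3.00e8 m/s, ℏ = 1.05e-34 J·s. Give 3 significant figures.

4.70 J/m³

[E]/[L]³ = [E]⁴/(ℏc)³; restore (ℏc)⁻³.
1 GeV⁴ → 1/(ℏc)³ × (1 GeV in J)⁴ = 2.10e37 J/m³.
Convert the energy scale: 0.224 eV⁴ = 2.24e-37 GeV⁴.
Result: 2.24e-37 × 2.10e37 = 4.70 J/m³.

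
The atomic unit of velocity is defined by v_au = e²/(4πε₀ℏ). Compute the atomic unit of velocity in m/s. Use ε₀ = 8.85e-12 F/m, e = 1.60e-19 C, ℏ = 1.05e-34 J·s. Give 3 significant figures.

2.19e6 m/s

v_au = e²/(4πε₀ℏ)
  = 2.56e-38 / 1.17e-44
  = 2.19e6 m/s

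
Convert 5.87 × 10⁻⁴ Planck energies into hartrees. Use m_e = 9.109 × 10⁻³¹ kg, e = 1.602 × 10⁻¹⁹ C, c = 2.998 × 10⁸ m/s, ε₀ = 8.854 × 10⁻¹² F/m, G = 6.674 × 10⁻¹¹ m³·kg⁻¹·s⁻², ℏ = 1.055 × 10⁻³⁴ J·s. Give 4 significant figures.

2.638 × 10²³

Planck energy: E_P = √(ℏc⁵/G) = 1.957 × 10⁹ J
hartree: E_h = m_e e⁴/(4πε₀ℏ)² = 4.354 × 10⁻¹⁸ J
5.87 × 10⁻⁴ × 1.957 × 10⁹ / 4.354 × 10⁻¹⁸ = 2.638 × 10²³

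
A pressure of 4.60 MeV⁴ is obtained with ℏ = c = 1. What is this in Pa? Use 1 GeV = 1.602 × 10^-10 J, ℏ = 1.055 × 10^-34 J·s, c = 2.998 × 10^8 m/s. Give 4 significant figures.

Pressure is [E]/[L]³ = [E]⁴/(ℏc)³.
1 GeV⁴ → 1/(ℏc)³ × (1 GeV in J)⁴ = 2.082 × 10^37 Pa.
Convert the energy scale: 4.60 MeV⁴ = 4.60 × 10^-12 GeV⁴.
Result: 4.60 × 10^-12 × 2.082 × 10^37 = 9.575 × 10^25 Pa.

9.575 × 10^25 Pa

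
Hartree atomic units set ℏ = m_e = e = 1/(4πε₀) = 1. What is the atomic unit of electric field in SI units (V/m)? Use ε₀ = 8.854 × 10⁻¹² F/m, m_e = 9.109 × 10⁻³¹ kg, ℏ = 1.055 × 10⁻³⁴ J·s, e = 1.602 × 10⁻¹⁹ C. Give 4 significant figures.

5.131 × 10¹¹ V/m

Dimensional analysis gives E_au = E_h/(e a₀) = m_e²e⁵/((4πε₀)³ℏ⁴).
E_h = 4.354 × 10⁻¹⁸ J
a₀ = 5.297 × 10⁻¹¹ m
E_h/(e·a₀) = 5.131 × 10¹¹ V/m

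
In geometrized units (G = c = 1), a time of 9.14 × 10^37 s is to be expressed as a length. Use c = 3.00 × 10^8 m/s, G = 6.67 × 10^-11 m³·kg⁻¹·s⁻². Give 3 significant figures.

Time → length via c.
9.14 × 10^37 s × (c) = 2.74 × 10^46 m

2.74 × 10^46 m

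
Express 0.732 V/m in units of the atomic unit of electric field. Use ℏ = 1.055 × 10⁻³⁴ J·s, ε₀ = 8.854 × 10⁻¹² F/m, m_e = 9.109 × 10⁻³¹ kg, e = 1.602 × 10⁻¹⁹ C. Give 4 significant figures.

1.427 × 10⁻¹²

atomic unit of electric field: E_au = E_h/(e a₀) = m_e²e⁵/((4πε₀)³ℏ⁴) = 5.131 × 10¹¹ V/m.
0.732 / 5.131 × 10¹¹ = 1.427 × 10⁻¹²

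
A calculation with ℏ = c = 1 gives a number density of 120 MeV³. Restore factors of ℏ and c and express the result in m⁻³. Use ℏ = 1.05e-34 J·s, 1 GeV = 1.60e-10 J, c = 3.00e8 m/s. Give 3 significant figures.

Number density is [L]⁻³ = [E]³/(ℏc)³.
1 GeV³ → 1/(ℏc)³ × (1 GeV in J)³ = 1.31e47 m⁻³.
Convert the energy scale: 120 MeV³ = 1.20e-7 GeV³.
Result: 1.20e-7 × 1.31e47 = 1.57e40 m⁻³.

1.57e40 m⁻³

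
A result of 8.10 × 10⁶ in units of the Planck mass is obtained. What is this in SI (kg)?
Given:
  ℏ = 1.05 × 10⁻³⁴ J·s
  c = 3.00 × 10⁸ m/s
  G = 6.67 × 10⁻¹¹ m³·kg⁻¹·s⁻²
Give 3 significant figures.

One Planck mass: m_P = √(ℏc/G) = 2.17 × 10⁻⁸ kg.
8.10 × 10⁶ × 2.17 × 10⁻⁸ kg = 0.176 kg

0.176 kg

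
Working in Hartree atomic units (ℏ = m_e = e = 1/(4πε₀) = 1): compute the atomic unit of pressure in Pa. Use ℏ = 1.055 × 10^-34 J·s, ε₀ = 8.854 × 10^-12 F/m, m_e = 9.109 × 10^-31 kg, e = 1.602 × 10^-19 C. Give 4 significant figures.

Dimensional analysis gives P_au = E_h/a₀³ = m_e⁴e¹⁰/((4πε₀)⁵ℏ⁸).
E_h = 4.354 × 10^-18 J
a₀ = 5.297 × 10^-11 m
E_h/a₀³ = 2.929 × 10^13 Pa

2.929 × 10^13 Pa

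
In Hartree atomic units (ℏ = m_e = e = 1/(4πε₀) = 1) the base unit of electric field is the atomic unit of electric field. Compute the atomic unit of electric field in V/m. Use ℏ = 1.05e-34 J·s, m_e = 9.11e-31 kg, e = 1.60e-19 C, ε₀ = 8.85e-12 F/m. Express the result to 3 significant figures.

E_au = E_h/(e a₀) = m_e²e⁵/((4πε₀)³ℏ⁴)
E_h = 4.38e-18 J
a₀ = 5.26e-11 m
E_h/(e·a₀) = 5.20e11 V/m

5.20e11 V/m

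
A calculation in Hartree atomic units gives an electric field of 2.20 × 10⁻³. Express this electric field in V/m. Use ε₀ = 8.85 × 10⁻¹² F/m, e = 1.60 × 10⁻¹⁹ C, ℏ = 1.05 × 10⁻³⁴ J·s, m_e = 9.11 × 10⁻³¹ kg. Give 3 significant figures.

1.15 × 10⁹ V/m

One atomic unit of electric field: E_au = E_h/(e a₀) = m_e²e⁵/((4πε₀)³ℏ⁴) = 5.20 × 10¹¹ V/m.
2.20 × 10⁻³ × 5.20 × 10¹¹ V/m = 1.15 × 10⁹ V/m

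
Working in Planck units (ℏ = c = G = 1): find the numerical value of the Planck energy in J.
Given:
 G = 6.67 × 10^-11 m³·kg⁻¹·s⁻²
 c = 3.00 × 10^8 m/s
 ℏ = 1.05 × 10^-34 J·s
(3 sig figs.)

1.96 × 10^9 J

Dimensional analysis gives E_P = √(ℏc⁵/G).
  = √(3.83 × 10^18)
  = 1.96 × 10^9 J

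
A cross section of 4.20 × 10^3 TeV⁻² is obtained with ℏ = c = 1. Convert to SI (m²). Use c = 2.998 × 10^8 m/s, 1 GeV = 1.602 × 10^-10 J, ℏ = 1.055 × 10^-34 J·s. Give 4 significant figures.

Area is [L]² = [E]⁻²·(ℏc)²; restore (ℏc)².
1 GeV⁻² → (ℏc)² × (1 GeV in J)⁻² = 3.898 × 10^-32 m².
Convert the energy scale: 4.20 × 10^3 TeV⁻² = 4.20 × 10^-3 GeV⁻².
Result: 4.20 × 10^-3 × 3.898 × 10^-32 = 1.637 × 10^-34 m².

1.637 × 10^-34 m²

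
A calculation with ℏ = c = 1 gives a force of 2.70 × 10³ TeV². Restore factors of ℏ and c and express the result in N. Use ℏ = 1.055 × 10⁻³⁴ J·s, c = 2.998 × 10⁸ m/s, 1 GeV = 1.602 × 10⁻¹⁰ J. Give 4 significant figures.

2.191 × 10¹⁵ N

Force is [E]/[L] = [E]²/(ℏc); restore (ℏc)⁻¹.
1 GeV² → 1/(ℏc) × (1 GeV in J)² = 8.114 × 10⁵ N.
Convert the energy scale: 2.70 × 10³ TeV² = 2.70 × 10⁹ GeV².
Result: 2.70 × 10⁹ × 8.114 × 10⁵ = 2.191 × 10¹⁵ N.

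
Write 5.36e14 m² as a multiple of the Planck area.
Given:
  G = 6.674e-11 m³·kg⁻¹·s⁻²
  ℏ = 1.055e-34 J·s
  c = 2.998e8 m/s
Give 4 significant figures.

2.051e84

Planck area: A_P = ℏG/c³ = 2.613e-70 m².
5.36e14 / 2.613e-70 = 2.051e84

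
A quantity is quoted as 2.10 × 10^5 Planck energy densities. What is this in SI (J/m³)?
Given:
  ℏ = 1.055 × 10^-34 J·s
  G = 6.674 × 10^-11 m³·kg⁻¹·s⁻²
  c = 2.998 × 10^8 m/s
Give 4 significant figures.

One Planck energy density: u_P = c⁷/(ℏG²) = 4.632 × 10^113 J/m³.
2.10 × 10^5 × 4.632 × 10^113 J/m³ = 9.728 × 10^118 J/m³

9.728 × 10^118 J/m³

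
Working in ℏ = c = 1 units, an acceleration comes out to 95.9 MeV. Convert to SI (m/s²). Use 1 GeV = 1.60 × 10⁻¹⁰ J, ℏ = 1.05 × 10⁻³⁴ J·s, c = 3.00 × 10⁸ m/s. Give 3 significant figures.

4.38 × 10³¹ m/s²

Acceleration is [L]/[T]² = c·[E]/ℏ.
1 GeV → c/ℏ × (1 GeV in J) = 4.57 × 10³² m/s².
Convert the energy scale: 95.9 MeV = 0.0959 GeV.
Result: 0.0959 × 4.57 × 10³² = 4.38 × 10³¹ m/s².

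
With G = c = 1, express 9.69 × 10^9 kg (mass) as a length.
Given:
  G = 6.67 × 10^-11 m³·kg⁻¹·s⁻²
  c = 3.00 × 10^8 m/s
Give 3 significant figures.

In G = c = 1 units mass has dimensions of length; the conversion factor is G/c².
9.69 × 10^9 kg × (G/c²) = 7.18 × 10^-18 m

7.18 × 10^-18 m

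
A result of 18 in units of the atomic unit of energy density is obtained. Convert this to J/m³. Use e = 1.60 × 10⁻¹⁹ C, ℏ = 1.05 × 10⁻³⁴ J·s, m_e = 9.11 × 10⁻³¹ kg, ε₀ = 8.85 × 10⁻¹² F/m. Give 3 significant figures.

5.42 × 10¹⁴ J/m³

One atomic unit of energy density: u_au = E_h/a₀³ = m_e⁴e¹⁰/((4πε₀)⁵ℏ⁸) = 3.01 × 10¹³ J/m³.
18 × 3.01 × 10¹³ J/m³ = 5.42 × 10¹⁴ J/m³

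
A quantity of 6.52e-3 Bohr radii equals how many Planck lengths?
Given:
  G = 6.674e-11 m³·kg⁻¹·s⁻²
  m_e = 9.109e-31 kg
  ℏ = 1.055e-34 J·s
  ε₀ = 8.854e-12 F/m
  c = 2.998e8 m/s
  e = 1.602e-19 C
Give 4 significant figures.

Bohr radius: a₀ = 4πε₀ℏ²/(m_e e²) = 5.297e-11 m
Planck length: ℓ_P = √(ℏG/c³) = 1.616e-35 m
6.52e-3 × 5.297e-11 / 1.616e-35 = 2.137e22

2.137e22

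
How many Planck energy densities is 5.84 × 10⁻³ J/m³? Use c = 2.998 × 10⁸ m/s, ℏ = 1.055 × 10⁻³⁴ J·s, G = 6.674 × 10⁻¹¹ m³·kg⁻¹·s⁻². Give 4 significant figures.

Planck energy density: u_P = c⁷/(ℏG²) = 4.632 × 10¹¹³ J/m³.
5.84 × 10⁻³ / 4.632 × 10¹¹³ = 1.261 × 10⁻¹¹⁶

1.261 × 10⁻¹¹⁶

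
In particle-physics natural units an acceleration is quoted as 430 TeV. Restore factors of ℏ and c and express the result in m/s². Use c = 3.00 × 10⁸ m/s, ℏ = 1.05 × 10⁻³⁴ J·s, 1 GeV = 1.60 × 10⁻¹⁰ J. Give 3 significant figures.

Acceleration is [L]/[T]² = c·[E]/ℏ.
1 GeV → c/ℏ × (1 GeV in J) = 4.57 × 10³² m/s².
Convert the energy scale: 430 TeV = 4.30 × 10⁵ GeV.
Result: 4.30 × 10⁵ × 4.57 × 10³² = 1.97 × 10³⁸ m/s².

1.97 × 10³⁸ m/s²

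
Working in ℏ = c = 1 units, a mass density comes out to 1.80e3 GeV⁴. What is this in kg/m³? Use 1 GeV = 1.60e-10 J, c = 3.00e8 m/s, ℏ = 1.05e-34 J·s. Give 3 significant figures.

Mass density is [E]/(c²[L]³) = [E]⁴/(ℏ³c⁵).
1 GeV⁴ → 1/(ℏ³c⁵) × (1 GeV in J)⁴ = 2.33e20 kg/m³.
Result: 1.80e3 × 2.33e20 = 4.19e23 kg/m³.

4.19e23 kg/m³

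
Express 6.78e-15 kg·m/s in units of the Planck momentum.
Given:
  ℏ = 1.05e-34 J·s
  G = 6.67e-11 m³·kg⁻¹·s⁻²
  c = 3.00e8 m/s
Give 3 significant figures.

Planck momentum: p_P = √(ℏc³/G) = 6.52 kg·m/s.
6.78e-15 / 6.52 = 1.04e-15

1.04e-15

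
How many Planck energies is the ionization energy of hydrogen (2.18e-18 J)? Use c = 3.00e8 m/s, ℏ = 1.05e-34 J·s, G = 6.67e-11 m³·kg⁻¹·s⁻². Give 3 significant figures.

Planck energy: E_P = √(ℏc⁵/G) = 1.96e9 J.
2.18e-18 / 1.96e9 = 1.11e-27

1.11e-27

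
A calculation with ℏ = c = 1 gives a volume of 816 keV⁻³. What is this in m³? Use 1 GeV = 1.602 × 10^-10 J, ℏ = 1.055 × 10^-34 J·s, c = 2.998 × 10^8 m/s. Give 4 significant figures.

Volume is [L]³ = [E]⁻³·(ℏc)³.
1 GeV⁻³ → (ℏc)³ × (1 GeV in J)⁻³ = 7.696 × 10^-48 m³.
Convert the energy scale: 816 keV⁻³ = 8.16 × 10^20 GeV⁻³.
Result: 8.16 × 10^20 × 7.696 × 10^-48 = 6.280 × 10^-27 m³.

6.280 × 10^-27 m³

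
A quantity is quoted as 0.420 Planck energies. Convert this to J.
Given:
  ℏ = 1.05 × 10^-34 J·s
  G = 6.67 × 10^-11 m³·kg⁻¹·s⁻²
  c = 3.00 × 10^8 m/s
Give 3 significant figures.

8.21 × 10^8 J

One Planck energy: E_P = √(ℏc⁵/G) = 1.96 × 10^9 J.
0.420 × 1.96 × 10^9 J = 8.21 × 10^8 J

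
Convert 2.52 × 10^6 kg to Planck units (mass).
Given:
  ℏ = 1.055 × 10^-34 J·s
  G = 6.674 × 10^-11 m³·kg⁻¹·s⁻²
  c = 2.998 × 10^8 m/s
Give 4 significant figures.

Planck mass: m_P = √(ℏc/G) = 2.177 × 10^-8 kg.
2.52 × 10^6 / 2.177 × 10^-8 = 1.158 × 10^14

1.158 × 10^14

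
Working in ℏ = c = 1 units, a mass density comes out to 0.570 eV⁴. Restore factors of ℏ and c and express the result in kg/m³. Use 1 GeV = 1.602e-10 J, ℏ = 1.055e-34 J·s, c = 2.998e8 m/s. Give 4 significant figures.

1.320e-16 kg/m³

Mass density is [E]/(c²[L]³) = [E]⁴/(ℏ³c⁵).
1 GeV⁴ → 1/(ℏ³c⁵) × (1 GeV in J)⁴ = 2.316e20 kg/m³.
Convert the energy scale: 0.570 eV⁴ = 5.70e-37 GeV⁴.
Result: 5.70e-37 × 2.316e20 = 1.320e-16 kg/m³.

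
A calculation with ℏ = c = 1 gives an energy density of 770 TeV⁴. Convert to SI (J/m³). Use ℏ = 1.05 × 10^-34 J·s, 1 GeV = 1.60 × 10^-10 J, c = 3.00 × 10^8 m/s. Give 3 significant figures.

[E]/[L]³ = [E]⁴/(ℏc)³; restore (ℏc)⁻³.
1 GeV⁴ → 1/(ℏc)³ × (1 GeV in J)⁴ = 2.10 × 10^37 J/m³.
Convert the energy scale: 770 TeV⁴ = 7.70 × 10^14 GeV⁴.
Result: 7.70 × 10^14 × 2.10 × 10^37 = 1.61 × 10^52 J/m³.

1.61 × 10^52 J/m³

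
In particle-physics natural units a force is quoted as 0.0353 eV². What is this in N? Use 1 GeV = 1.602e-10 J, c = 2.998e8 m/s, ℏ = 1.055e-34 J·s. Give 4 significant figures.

Force is [E]/[L] = [E]²/(ℏc); restore (ℏc)⁻¹.
1 GeV² → 1/(ℏc) × (1 GeV in J)² = 8.114e5 N.
Convert the energy scale: 0.0353 eV² = 3.53e-20 GeV².
Result: 3.53e-20 × 8.114e5 = 2.864e-14 N.

2.864e-14 N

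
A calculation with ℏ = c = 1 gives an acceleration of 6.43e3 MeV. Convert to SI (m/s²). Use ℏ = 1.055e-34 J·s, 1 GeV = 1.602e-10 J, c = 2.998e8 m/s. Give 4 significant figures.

2.927e33 m/s²

Acceleration is [L]/[T]² = c·[E]/ℏ.
1 GeV → c/ℏ × (1 GeV in J) = 4.552e32 m/s².
Convert the energy scale: 6.43e3 MeV = 6.43 GeV.
Result: 6.43 × 4.552e32 = 2.927e33 m/s².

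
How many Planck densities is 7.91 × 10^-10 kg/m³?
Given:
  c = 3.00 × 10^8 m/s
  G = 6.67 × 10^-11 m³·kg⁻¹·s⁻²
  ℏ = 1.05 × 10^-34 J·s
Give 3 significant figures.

Planck density: ρ_P = c⁵/(ℏG²) = 5.20 × 10^96 kg/m³.
7.91 × 10^-10 / 5.20 × 10^96 = 1.52 × 10^-106

1.52 × 10^-106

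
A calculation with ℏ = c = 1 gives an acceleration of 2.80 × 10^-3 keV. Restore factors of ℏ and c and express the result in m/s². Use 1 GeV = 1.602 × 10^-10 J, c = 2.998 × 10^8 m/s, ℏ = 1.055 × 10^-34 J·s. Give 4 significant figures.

Acceleration is [L]/[T]² = c·[E]/ℏ.
1 GeV → c/ℏ × (1 GeV in J) = 4.552 × 10^32 m/s².
Convert the energy scale: 2.80 × 10^-3 keV = 2.80 × 10^-9 GeV.
Result: 2.80 × 10^-9 × 4.552 × 10^32 = 1.275 × 10^24 m/s².

1.275 × 10^24 m/s²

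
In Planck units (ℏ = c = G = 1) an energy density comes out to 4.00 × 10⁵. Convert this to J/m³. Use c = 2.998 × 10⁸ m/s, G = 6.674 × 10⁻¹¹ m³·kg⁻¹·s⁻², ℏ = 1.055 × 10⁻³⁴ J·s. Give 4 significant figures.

One Planck energy density: u_P = c⁷/(ℏG²) = 4.632 × 10¹¹³ J/m³.
4.00 × 10⁵ × 4.632 × 10¹¹³ J/m³ = 1.853 × 10¹¹⁹ J/m³

1.853 × 10¹¹⁹ J/m³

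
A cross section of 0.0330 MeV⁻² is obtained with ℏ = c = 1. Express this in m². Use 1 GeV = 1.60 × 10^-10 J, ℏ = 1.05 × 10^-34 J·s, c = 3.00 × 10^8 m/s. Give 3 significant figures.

1.28 × 10^-27 m²

Area is [L]² = [E]⁻²·(ℏc)²; restore (ℏc)².
1 GeV⁻² → (ℏc)² × (1 GeV in J)⁻² = 3.88 × 10^-32 m².
Convert the energy scale: 0.0330 MeV⁻² = 3.30 × 10^4 GeV⁻².
Result: 3.30 × 10^4 × 3.88 × 10^-32 = 1.28 × 10^-27 m².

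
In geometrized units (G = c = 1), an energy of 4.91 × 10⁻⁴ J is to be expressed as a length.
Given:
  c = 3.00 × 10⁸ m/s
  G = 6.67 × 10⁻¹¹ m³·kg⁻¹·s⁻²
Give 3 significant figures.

4.04 × 10⁻⁴⁸ m

Energy → length via G/c⁴.
4.91 × 10⁻⁴ J × (G/c⁴) = 4.04 × 10⁻⁴⁸ m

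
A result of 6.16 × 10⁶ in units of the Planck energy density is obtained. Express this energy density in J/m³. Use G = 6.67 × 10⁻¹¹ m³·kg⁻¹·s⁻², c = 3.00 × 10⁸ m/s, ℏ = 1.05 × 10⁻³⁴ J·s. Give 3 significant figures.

2.88 × 10¹²⁰ J/m³

One Planck energy density: u_P = c⁷/(ℏG²) = 4.68 × 10¹¹³ J/m³.
6.16 × 10⁶ × 4.68 × 10¹¹³ J/m³ = 2.88 × 10¹²⁰ J/m³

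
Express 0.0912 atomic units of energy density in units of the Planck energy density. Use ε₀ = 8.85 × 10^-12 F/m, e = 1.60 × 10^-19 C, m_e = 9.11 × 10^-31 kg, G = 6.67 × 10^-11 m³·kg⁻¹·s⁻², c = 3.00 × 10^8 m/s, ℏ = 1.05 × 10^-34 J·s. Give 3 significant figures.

atomic unit of energy density: u_au = E_h/a₀³ = m_e⁴e¹⁰/((4πε₀)⁵ℏ⁸) = 3.01 × 10^13 J/m³
Planck energy density: u_P = c⁷/(ℏG²) = 4.68 × 10^113 J/m³
0.0912 × 3.01 × 10^13 / 4.68 × 10^113 = 5.87 × 10^-102

5.87 × 10^-102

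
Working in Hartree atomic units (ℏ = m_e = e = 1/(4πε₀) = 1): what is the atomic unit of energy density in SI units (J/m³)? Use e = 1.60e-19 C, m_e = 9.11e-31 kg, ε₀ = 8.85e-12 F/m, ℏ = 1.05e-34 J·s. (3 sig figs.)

From ℏ = m_e = e = 1/(4πε₀) = 1 the energy density scale is u_au = E_h/a₀³ = m_e⁴e¹⁰/((4πε₀)⁵ℏ⁸).
E_h = 4.38e-18 J
a₀ = 5.26e-11 m
E_h/a₀³ = 3.01e13 J/m³

3.01e13 J/m³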